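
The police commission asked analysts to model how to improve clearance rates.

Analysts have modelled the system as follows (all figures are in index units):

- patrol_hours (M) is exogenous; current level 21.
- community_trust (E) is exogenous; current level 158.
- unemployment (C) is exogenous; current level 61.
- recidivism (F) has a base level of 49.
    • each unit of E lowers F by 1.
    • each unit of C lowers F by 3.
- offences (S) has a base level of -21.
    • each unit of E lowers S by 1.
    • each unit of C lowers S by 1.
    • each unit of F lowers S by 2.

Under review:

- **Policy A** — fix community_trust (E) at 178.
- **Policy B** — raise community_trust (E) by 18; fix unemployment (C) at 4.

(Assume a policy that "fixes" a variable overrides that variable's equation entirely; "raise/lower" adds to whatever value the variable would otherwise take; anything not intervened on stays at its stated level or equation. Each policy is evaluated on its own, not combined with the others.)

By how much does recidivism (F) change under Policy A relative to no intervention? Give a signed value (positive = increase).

Baseline:
  E = 158
  C = 61
  F = 49 − 158 − 3·61 = -292
Policy A (E := 178):
  E = 178
  C = 61
  F = 49 − 178 − 3·61 = -312
Change in F: -312 − (-292) = -20

-20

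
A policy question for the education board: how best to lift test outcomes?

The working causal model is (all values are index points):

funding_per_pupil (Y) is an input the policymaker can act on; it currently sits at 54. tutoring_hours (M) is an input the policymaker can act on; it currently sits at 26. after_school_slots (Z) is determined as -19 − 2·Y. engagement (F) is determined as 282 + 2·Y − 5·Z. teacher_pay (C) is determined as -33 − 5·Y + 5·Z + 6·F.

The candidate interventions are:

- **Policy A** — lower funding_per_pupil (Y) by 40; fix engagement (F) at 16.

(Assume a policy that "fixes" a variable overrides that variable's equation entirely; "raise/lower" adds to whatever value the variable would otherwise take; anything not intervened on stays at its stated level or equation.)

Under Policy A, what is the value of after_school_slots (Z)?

-47

Policy A (Y − 40, F := 16):
  Y = 54 − 40 = 14
  Z = -19 − 2·14 = -47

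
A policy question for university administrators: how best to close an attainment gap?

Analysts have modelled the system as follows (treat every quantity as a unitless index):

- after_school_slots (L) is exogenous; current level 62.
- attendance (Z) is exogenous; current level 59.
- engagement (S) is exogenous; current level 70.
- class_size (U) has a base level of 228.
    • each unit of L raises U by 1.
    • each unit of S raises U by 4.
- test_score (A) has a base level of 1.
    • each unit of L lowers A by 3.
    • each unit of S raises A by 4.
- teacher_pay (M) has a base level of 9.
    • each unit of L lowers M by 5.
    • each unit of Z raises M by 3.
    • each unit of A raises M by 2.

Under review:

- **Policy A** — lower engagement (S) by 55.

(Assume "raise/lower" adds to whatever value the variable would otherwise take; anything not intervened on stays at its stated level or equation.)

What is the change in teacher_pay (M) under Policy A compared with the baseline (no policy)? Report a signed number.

Baseline:
  L = 62
  Z = 59
  S = 70
  A = 1 − 3·62 + 4·70 = 95
  M = 9 − 5·62 + 3·59 + 2·95 = 66
Policy A (S − 55):
  L = 62
  Z = 59
  S = 70 − 55 = 15
  A = 1 − 3·62 + 4·15 = -125
  M = 9 − 5·62 + 3·59 + 2·(-125) = -374
Change in M: -374 − 66 = -440

-440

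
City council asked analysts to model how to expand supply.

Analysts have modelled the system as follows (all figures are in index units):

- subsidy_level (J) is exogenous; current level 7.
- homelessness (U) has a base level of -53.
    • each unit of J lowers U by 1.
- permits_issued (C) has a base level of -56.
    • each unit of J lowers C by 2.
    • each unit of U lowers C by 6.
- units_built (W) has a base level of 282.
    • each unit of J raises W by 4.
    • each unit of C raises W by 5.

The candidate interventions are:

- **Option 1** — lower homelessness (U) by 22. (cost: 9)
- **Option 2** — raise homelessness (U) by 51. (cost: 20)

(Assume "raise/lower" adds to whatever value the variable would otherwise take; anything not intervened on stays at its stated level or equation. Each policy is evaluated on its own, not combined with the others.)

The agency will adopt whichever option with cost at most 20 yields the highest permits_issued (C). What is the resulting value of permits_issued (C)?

422

Option 1 (U − 22):
  J = 7
  U = -53 − 7 (−22 from intervention) = -82
  C = -56 − 2·7 − 6·(-82) = 422
Option 2 (U + 51):
  J = 7
  U = -53 − 7 (+51 from intervention) = -9
  C = -56 − 2·7 − 6·(-9) = -16
Comparing — Option 1: C=422, Option 2: C=-16. Highest is 422 (Option 1).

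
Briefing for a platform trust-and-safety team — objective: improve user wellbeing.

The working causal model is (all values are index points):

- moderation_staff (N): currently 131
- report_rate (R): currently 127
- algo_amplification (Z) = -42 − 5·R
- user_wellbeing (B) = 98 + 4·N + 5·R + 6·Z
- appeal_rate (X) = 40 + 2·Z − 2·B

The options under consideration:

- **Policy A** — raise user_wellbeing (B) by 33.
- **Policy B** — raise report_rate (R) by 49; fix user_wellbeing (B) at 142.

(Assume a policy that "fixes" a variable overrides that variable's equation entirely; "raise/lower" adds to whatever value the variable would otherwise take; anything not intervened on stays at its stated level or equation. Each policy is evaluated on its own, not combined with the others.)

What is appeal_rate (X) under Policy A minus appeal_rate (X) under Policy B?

6318

Policy A (B + 33):
  N = 131
  R = 127
  Z = -42 − 5·127 = -677
  B = 98 + 4·131 + 5·127 + 6·(-677) (+33 from intervention) = -2772
  X = 40 + 2·(-677) − 2·(-2772) = 4230
Policy B (R + 49, B := 142):
  N = 131
  R = 127 + 49 = 176
  Z = -42 − 5·176 = -922
  B = 142
  X = 40 + 2·(-922) − 2·142 = -2088
X: 4230 − (-2088) = 6318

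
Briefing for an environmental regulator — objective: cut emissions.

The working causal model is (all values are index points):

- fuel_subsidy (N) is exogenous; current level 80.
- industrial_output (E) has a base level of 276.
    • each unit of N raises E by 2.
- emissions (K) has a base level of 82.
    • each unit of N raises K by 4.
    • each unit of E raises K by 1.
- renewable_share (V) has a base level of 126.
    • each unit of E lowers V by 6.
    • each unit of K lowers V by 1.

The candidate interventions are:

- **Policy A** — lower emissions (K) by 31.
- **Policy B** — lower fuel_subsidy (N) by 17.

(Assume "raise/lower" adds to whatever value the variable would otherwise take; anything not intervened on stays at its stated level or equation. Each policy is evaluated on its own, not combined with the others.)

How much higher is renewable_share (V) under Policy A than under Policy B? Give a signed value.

Policy A (K − 31):
  N = 80
  E = 276 + 2·80 = 436
  K = 82 + 4·80 + 436 (−31 from intervention) = 807
  V = 126 − 6·436 − 807 = -3297
Policy B (N − 17):
  N = 80 − 17 = 63
  E = 276 + 2·63 = 402
  K = 82 + 4·63 + 402 = 736
  V = 126 − 6·402 − 736 = -3022
V: -3297 − (-3022) = -275

-275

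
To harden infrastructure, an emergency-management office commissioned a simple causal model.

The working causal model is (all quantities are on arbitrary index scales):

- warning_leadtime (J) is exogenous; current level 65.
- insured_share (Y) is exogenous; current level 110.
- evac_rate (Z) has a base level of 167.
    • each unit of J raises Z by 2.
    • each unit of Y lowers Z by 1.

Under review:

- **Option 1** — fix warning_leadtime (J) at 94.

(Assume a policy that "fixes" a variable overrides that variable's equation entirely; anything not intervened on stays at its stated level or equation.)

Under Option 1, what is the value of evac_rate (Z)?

Option 1 (J := 94):
  J = 94
  Y = 110
  Z = 167 + 2·94 − 110 = 245

245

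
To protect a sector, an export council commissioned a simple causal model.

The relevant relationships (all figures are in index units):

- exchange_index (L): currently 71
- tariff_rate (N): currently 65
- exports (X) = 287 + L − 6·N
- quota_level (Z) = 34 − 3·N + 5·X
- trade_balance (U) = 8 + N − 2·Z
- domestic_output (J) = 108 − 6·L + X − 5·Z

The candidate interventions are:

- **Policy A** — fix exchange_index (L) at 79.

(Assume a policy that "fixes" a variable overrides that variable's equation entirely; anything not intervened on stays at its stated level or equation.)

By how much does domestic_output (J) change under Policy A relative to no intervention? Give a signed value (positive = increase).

-240

Baseline:
  L = 71
  N = 65
  X = 287 + 71 − 6·65 = -32
  Z = 34 − 3·65 + 5·(-32) = -321
  J = 108 − 6·71 + (-32) − 5·(-321) = 1255
Policy A (L := 79):
  L = 79
  N = 65
  X = 287 + 79 − 6·65 = -24
  Z = 34 − 3·65 + 5·(-24) = -281
  J = 108 − 6·79 + (-24) − 5·(-281) = 1015
Change in J: 1015 − 1255 = -240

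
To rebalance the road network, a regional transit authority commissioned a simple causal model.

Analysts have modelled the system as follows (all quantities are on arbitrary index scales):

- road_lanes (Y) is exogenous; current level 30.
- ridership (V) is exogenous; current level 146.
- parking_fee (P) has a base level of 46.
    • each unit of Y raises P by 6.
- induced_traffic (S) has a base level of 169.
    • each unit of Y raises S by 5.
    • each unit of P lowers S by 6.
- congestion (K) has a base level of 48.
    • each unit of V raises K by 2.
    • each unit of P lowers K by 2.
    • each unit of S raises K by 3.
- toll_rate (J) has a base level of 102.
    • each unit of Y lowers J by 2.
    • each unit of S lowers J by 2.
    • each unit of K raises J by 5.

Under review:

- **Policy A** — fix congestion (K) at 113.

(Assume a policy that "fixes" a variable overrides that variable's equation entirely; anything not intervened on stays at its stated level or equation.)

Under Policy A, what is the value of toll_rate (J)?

Policy A (K := 113):
  Y = 30
  V = 146
  P = 46 + 6·30 = 226
  S = 169 + 5·30 − 6·226 = -1037
  K = 113
  J = 102 − 2·30 − 2·(-1037) + 5·113 = 2681

2681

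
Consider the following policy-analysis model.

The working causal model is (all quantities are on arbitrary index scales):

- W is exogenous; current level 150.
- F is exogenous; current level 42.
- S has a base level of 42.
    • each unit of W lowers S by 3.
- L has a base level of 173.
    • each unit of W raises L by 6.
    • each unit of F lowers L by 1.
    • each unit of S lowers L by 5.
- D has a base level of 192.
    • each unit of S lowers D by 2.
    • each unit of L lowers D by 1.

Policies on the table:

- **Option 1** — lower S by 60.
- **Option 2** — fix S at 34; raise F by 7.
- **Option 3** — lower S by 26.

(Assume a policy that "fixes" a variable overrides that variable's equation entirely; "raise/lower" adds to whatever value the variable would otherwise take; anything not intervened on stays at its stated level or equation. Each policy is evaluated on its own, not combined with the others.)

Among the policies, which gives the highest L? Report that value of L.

3371

Option 1 (S − 60):
  W = 150
  F = 42
  S = 42 − 3·150 (−60 from intervention) = -468
  L = 173 + 6·150 − 42 − 5·(-468) = 3371
Option 2 (S := 34, F + 7):
  W = 150
  F = 42 + 7 = 49
  S = 34
  L = 173 + 6·150 − 49 − 5·34 = 854
Option 3 (S − 26):
  W = 150
  F = 42
  S = 42 − 3·150 (−26 from intervention) = -434
  L = 173 + 6·150 − 42 − 5·(-434) = 3201
Comparing — Option 1: L=3371, Option 2: L=854, Option 3: L=3201. Highest is 3371 (Option 1).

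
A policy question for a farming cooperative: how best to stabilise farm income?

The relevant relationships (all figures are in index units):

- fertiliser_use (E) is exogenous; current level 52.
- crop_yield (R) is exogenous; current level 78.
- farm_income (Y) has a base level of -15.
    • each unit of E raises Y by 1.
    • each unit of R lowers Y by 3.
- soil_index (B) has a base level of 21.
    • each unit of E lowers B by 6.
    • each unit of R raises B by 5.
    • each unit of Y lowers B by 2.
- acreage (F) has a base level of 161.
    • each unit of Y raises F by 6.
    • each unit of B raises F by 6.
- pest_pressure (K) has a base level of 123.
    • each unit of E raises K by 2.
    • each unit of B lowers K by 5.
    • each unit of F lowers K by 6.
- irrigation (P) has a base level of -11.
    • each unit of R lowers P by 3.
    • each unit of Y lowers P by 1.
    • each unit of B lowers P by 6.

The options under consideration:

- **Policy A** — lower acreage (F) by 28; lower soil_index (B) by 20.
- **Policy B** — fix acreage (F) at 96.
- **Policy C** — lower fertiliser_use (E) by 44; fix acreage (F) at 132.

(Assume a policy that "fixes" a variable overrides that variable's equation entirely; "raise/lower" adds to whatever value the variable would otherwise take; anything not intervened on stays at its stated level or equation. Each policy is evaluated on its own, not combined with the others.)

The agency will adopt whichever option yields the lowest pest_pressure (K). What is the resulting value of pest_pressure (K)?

Policy A (F − 28, B − 20):
  E = 52
  R = 78
  Y = -15 + 52 − 3·78 = -197
  B = 21 − 6·52 + 5·78 − 2·(-197) (−20 from intervention) = 473
  F = 161 + 6·(-197) + 6·473 (−28 from intervention) = 1789
  K = 123 + 2·52 − 5·473 − 6·1789 = -12872
Policy B (F := 96):
  E = 52
  R = 78
  Y = -15 + 52 − 3·78 = -197
  B = 21 − 6·52 + 5·78 − 2·(-197) = 493
  F = 96
  K = 123 + 2·52 − 5·493 − 6·96 = -2814
Policy C (E − 44, F := 132):
  E = 52 − 44 = 8
  R = 78
  Y = -15 + 8 − 3·78 = -241
  B = 21 − 6·8 + 5·78 − 2·(-241) = 845
  F = 132
  K = 123 + 2·8 − 5·845 − 6·132 = -4878
Comparing — Policy A: K=-12872, Policy B: K=-2814, Policy C: K=-4878. Lowest is -12872 (Policy A).

-12872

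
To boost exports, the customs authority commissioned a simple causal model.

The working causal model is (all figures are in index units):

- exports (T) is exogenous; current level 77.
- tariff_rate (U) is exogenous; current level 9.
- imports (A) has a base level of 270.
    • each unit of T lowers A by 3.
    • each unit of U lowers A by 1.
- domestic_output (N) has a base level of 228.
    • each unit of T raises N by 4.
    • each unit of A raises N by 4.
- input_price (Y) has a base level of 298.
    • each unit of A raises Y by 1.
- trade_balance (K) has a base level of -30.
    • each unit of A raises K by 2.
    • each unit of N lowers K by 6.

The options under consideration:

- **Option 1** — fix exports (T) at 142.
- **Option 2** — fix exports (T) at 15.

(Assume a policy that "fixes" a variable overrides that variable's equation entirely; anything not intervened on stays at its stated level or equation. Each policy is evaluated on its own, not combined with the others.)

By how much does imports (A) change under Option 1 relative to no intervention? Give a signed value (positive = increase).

Baseline:
  T = 77
  U = 9
  A = 270 − 3·77 − 9 = 30
Option 1 (T := 142):
  T = 142
  U = 9
  A = 270 − 3·142 − 9 = -165
Change in A: -165 − 30 = -195

-195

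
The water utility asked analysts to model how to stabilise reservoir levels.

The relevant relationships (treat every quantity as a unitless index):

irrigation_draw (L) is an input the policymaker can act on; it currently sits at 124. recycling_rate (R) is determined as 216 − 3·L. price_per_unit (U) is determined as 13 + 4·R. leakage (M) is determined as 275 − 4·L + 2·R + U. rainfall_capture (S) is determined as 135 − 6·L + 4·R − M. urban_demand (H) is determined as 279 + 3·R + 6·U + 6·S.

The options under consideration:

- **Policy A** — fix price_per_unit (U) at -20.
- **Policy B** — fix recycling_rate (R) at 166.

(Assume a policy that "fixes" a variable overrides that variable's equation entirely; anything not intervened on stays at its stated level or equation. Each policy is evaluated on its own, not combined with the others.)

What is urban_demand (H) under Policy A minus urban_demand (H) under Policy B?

Policy A (U := -20):
  L = 124
  R = 216 − 3·124 = -156
  U = -20
  M = 275 − 4·124 + 2·(-156) + (-20) = -553
  S = 135 − 6·124 + 4·(-156) − (-553) = -680
  H = 279 + 3·(-156) + 6·(-20) + 6·(-680) = -4389
Policy B (R := 166):
  L = 124
  R = 166
  U = 13 + 4·166 = 677
  M = 275 − 4·124 + 2·166 + 677 = 788
  S = 135 − 6·124 + 4·166 − 788 = -733
  H = 279 + 3·166 + 6·677 + 6·(-733) = 441
H: -4389 − 441 = -4830

-4830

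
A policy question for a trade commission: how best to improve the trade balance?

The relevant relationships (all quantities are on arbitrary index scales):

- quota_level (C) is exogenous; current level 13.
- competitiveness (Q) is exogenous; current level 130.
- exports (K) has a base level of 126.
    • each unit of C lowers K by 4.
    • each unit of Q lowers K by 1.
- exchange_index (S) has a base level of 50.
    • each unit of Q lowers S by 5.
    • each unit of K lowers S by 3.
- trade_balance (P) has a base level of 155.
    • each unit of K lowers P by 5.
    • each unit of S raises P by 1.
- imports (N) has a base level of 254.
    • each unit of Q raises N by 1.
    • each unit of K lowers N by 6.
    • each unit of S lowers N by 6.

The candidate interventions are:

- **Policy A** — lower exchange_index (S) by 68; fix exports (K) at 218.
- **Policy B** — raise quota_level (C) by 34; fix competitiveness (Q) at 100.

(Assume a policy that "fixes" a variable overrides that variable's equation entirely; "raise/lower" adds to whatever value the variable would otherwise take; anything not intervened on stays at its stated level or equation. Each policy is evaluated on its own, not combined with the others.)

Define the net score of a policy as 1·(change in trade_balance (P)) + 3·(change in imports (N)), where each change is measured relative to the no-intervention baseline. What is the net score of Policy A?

Baseline:
  C = 13
  Q = 130
  K = 126 − 4·13 − 130 = -56
  S = 50 − 5·130 − 3·(-56) = -432
  P = 155 − 5·(-56) + (-432) = 3
  N = 254 + 130 − 6·(-56) − 6·(-432) = 3312
Policy A (S − 68, K := 218):
  C = 13
  Q = 130
  K = 218
  S = 50 − 5·130 − 3·218 (−68 from intervention) = -1322
  P = 155 − 5·218 + (-1322) = -2257
  N = 254 + 130 − 6·218 − 6·(-1322) = 7008
ΔP = -2257 − 3 = -2260; ΔN = 7008 − 3312 = 3696
Score = 1·(-2260) + 3·3696 = 8828

8828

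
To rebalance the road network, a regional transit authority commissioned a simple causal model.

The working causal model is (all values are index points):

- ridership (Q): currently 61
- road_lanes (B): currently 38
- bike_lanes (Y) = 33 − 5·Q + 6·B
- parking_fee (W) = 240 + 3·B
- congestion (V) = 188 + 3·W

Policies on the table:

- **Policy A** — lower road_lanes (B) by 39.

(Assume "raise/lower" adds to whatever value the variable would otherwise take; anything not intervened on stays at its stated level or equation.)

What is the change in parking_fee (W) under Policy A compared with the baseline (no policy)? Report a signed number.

Baseline:
  B = 38
  W = 240 + 3·38 = 354
Policy A (B − 39):
  B = 38 − 39 = -1
  W = 240 + 3·(-1) = 237
Change in W: 237 − 354 = -117

-117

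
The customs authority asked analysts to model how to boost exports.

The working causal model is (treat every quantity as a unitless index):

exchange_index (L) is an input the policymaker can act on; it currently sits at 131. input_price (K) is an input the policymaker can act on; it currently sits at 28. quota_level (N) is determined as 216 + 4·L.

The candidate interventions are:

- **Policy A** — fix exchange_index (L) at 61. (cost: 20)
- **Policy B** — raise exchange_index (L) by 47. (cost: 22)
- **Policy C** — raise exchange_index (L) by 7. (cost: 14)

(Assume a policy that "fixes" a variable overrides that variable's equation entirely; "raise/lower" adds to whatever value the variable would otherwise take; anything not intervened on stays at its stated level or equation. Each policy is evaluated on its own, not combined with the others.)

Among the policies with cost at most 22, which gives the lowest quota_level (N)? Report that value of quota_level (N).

Policy A (L := 61):
  L = 61
  N = 216 + 4·61 = 460
Policy B (L + 47):
  L = 131 + 47 = 178
  N = 216 + 4·178 = 928
Policy C (L + 7):
  L = 131 + 7 = 138
  N = 216 + 4·138 = 768
Comparing — Policy A: N=460, Policy B: N=928, Policy C: N=768. Lowest is 460 (Policy A).

460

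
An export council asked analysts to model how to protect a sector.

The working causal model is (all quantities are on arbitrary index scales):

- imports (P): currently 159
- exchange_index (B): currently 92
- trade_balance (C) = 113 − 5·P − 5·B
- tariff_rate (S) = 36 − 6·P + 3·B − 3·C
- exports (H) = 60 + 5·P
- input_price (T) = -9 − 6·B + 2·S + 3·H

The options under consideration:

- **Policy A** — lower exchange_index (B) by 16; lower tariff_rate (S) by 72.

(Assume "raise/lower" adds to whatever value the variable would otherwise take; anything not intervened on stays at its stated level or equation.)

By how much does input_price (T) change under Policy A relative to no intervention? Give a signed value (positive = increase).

Baseline:
  P = 159
  B = 92
  C = 113 − 5·159 − 5·92 = -1142
  S = 36 − 6·159 + 3·92 − 3·(-1142) = 2784
  H = 60 + 5·159 = 855
  T = -9 − 6·92 + 2·2784 + 3·855 = 7572
Policy A (B − 16, S − 72):
  P = 159
  B = 92 − 16 = 76
  C = 113 − 5·159 − 5·76 = -1062
  S = 36 − 6·159 + 3·76 − 3·(-1062) (−72 from intervention) = 2424
  H = 60 + 5·159 = 855
  T = -9 − 6·76 + 2·2424 + 3·855 = 6948
Change in T: 6948 − 7572 = -624

-624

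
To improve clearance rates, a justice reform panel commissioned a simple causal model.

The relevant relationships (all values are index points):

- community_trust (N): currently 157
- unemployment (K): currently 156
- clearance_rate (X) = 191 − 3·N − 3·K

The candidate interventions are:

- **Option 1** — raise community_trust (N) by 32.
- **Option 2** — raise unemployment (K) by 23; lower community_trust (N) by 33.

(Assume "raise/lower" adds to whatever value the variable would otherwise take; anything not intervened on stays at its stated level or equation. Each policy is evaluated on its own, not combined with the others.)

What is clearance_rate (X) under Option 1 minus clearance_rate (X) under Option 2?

-126

Option 1 (N + 32):
  N = 157 + 32 = 189
  K = 156
  X = 191 − 3·189 − 3·156 = -844
Option 2 (K + 23, N − 33):
  N = 157 − 33 = 124
  K = 156 + 23 = 179
  X = 191 − 3·124 − 3·179 = -718
X: -844 − (-718) = -126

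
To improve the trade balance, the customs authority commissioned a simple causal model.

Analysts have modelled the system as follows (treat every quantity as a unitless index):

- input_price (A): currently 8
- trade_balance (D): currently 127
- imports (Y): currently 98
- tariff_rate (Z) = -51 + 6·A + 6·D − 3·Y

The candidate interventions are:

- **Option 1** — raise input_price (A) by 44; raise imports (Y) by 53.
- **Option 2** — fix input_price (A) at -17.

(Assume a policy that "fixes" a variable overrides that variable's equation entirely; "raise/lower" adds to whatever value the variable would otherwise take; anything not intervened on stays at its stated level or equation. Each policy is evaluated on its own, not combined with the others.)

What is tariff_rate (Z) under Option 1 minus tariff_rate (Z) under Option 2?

Option 1 (A + 44, Y + 53):
  A = 8 + 44 = 52
  D = 127
  Y = 98 + 53 = 151
  Z = -51 + 6·52 + 6·127 − 3·151 = 570
Option 2 (A := -17):
  A = -17
  D = 127
  Y = 98
  Z = -51 + 6·(-17) + 6·127 − 3·98 = 315
Z: 570 − 315 = 255

255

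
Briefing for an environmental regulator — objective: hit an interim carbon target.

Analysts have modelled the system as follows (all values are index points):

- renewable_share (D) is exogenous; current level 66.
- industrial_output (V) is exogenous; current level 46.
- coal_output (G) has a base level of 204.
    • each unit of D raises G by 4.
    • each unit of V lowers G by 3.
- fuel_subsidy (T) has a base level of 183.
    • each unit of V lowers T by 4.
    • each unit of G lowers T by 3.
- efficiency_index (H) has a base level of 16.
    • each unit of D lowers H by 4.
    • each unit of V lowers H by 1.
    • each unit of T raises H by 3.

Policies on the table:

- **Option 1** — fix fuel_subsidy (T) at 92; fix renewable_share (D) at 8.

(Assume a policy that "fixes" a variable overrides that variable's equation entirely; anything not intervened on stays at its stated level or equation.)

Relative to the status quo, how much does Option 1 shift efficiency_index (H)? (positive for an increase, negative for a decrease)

Baseline:
  D = 66
  V = 46
  G = 204 + 4·66 − 3·46 = 330
  T = 183 − 4·46 − 3·330 = -991
  H = 16 − 4·66 − 46 + 3·(-991) = -3267
Option 1 (T := 92, D := 8):
  D = 8
  V = 46
  G = 204 + 4·8 − 3·46 = 98
  T = 92
  H = 16 − 4·8 − 46 + 3·92 = 214
Change in H: 214 − (-3267) = 3481

3481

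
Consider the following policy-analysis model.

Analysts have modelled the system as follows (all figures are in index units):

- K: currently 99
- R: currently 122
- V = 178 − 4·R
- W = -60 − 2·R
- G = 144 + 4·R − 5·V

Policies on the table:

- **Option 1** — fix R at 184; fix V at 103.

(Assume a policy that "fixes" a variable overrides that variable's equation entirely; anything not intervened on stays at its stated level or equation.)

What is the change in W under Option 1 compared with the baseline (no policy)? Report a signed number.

-124

Baseline:
  R = 122
  W = -60 − 2·122 = -304
Option 1 (R := 184, V := 103):
  R = 184
  W = -60 − 2·184 = -428
Change in W: -428 − (-304) = -124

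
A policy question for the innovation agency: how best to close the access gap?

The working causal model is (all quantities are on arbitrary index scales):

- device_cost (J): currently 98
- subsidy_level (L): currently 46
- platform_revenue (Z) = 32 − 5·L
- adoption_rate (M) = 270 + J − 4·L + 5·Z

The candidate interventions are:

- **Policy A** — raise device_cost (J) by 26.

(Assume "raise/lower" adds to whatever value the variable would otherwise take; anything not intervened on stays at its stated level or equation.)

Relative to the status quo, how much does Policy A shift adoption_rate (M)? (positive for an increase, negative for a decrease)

Baseline:
  J = 98
  L = 46
  Z = 32 − 5·46 = -198
  M = 270 + 98 − 4·46 + 5·(-198) = -806
Policy A (J + 26):
  J = 98 + 26 = 124
  L = 46
  Z = 32 − 5·46 = -198
  M = 270 + 124 − 4·46 + 5·(-198) = -780
Change in M: -780 − (-806) = 26

26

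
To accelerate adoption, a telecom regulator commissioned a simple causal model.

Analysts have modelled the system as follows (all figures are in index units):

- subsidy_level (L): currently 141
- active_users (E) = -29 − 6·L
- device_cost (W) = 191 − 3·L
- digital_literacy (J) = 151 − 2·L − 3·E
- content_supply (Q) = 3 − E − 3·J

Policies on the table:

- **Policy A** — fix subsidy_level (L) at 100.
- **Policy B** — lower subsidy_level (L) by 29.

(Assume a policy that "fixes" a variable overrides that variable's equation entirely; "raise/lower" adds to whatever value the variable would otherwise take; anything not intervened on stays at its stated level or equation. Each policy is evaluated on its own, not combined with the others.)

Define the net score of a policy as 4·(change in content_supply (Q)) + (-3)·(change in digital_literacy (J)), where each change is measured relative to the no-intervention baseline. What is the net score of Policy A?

Baseline:
  L = 141
  E = -29 − 6·141 = -875
  J = 151 − 2·141 − 3·(-875) = 2494
  Q = 3 − (-875) − 3·2494 = -6604
Policy A (L := 100):
  L = 100
  E = -29 − 6·100 = -629
  J = 151 − 2·100 − 3·(-629) = 1838
  Q = 3 − (-629) − 3·1838 = -4882
ΔQ = -4882 − (-6604) = 1722; ΔJ = 1838 − 2494 = -656
Score = 4·1722 + (-3)·(-656) = 8856

8856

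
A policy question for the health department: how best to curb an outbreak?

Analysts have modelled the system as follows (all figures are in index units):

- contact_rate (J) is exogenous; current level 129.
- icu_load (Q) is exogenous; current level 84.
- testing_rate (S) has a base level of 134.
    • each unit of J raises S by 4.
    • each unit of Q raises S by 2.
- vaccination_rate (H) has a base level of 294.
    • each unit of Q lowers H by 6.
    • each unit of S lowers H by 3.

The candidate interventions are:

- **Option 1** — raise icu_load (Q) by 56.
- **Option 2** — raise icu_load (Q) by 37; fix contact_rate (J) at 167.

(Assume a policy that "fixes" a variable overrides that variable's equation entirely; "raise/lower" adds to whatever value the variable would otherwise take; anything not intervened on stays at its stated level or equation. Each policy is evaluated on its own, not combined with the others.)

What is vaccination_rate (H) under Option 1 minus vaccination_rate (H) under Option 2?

Option 1 (Q + 56):
  J = 129
  Q = 84 + 56 = 140
  S = 134 + 4·129 + 2·140 = 930
  H = 294 − 6·140 − 3·930 = -3336
Option 2 (Q + 37, J := 167):
  J = 167
  Q = 84 + 37 = 121
  S = 134 + 4·167 + 2·121 = 1044
  H = 294 − 6·121 − 3·1044 = -3564
H: -3336 − (-3564) = 228

228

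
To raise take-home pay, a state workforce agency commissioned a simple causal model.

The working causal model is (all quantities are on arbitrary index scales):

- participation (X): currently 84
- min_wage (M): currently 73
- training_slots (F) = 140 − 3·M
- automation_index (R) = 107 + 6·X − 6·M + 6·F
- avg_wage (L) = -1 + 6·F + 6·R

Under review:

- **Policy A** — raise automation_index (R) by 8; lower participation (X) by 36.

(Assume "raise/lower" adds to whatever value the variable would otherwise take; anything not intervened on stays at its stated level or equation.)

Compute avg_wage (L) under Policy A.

Policy A (R + 8, X − 36):
  X = 84 − 36 = 48
  M = 73
  F = 140 − 3·73 = -79
  R = 107 + 6·48 − 6·73 + 6·(-79) (+8 from intervention) = -509
  L = -1 + 6·(-79) + 6·(-509) = -3529

-3529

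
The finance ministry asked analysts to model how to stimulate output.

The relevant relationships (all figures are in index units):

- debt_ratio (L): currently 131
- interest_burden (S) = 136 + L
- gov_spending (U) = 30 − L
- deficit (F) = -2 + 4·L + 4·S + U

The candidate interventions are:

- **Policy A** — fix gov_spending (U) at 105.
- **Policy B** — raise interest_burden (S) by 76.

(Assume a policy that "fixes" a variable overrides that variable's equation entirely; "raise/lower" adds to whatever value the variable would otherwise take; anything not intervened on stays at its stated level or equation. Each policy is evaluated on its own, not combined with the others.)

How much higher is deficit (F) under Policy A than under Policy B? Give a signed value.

Policy A (U := 105):
  L = 131
  S = 136 + 131 = 267
  U = 105
  F = -2 + 4·131 + 4·267 + 105 = 1695
Policy B (S + 76):
  L = 131
  S = 136 + 131 (+76 from intervention) = 343
  U = 30 − 131 = -101
  F = -2 + 4·131 + 4·343 + (-101) = 1793
F: 1695 − 1793 = -98

-98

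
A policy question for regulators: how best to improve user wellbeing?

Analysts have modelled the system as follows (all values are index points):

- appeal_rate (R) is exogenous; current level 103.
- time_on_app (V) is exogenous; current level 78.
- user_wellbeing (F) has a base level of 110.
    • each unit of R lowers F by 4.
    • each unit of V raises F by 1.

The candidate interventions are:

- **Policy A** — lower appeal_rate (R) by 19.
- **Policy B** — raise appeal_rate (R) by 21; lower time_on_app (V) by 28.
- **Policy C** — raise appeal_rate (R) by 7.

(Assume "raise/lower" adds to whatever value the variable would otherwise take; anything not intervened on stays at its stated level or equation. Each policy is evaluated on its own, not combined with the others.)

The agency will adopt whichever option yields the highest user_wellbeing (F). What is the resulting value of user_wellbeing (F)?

-148

Policy A (R − 19):
  R = 103 − 19 = 84
  V = 78
  F = 110 − 4·84 + 78 = -148
Policy B (R + 21, V − 28):
  R = 103 + 21 = 124
  V = 78 − 28 = 50
  F = 110 − 4·124 + 50 = -336
Policy C (R + 7):
  R = 103 + 7 = 110
  V = 78
  F = 110 − 4·110 + 78 = -252
Comparing — Policy A: F=-148, Policy B: F=-336, Policy C: F=-252. Highest is -148 (Policy A).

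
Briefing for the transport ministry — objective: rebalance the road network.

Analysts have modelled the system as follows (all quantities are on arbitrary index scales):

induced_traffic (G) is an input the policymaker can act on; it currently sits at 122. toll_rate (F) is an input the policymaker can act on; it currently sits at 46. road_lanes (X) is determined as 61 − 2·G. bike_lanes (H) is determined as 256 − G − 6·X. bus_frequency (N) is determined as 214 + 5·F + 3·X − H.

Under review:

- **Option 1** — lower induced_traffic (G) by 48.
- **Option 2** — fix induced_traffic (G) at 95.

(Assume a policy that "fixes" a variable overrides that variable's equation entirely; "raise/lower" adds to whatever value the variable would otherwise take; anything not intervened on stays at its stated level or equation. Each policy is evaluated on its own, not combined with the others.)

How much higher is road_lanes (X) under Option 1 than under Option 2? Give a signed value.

42

Option 1 (G − 48):
  G = 122 − 48 = 74
  X = 61 − 2·74 = -87
Option 2 (G := 95):
  G = 95
  X = 61 − 2·95 = -129
X: -87 − (-129) = 42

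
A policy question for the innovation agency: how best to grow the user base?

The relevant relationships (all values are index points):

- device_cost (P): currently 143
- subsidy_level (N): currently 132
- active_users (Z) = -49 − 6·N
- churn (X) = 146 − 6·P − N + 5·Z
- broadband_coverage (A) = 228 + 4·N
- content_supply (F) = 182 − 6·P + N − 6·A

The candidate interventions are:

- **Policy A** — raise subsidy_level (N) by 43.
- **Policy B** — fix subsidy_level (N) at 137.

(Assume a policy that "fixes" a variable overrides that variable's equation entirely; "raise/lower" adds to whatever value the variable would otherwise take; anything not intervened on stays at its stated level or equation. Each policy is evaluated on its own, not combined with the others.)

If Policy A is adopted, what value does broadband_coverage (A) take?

928

Policy A (N + 43):
  N = 132 + 43 = 175
  A = 228 + 4·175 = 928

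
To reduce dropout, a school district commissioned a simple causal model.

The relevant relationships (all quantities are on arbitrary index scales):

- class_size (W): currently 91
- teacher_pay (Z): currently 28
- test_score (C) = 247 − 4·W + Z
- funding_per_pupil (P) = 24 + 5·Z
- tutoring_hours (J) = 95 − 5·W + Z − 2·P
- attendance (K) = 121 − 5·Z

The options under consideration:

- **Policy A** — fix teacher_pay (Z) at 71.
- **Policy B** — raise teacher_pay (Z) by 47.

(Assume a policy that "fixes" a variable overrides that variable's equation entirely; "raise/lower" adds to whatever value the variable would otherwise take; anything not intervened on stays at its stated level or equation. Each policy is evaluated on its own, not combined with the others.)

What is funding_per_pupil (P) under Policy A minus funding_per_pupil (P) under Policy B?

-20

Policy A (Z := 71):
  Z = 71
  P = 24 + 5·71 = 379
Policy B (Z + 47):
  Z = 28 + 47 = 75
  P = 24 + 5·75 = 399
P: 379 − 399 = -20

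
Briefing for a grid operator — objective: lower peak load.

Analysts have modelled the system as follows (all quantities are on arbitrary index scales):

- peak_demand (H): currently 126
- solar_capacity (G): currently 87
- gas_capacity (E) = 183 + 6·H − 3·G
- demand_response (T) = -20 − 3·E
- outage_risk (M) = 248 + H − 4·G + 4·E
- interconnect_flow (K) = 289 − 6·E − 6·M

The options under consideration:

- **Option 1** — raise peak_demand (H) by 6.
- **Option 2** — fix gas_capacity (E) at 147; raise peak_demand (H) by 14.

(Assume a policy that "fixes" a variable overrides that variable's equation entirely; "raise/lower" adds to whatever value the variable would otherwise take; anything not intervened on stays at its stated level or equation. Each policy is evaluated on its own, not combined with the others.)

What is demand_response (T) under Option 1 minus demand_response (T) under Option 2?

Option 1 (H + 6):
  H = 126 + 6 = 132
  G = 87
  E = 183 + 6·132 − 3·87 = 714
  T = -20 − 3·714 = -2162
Option 2 (E := 147, H + 14):
  H = 126 + 14 = 140
  G = 87
  E = 147
  T = -20 − 3·147 = -461
T: -2162 − (-461) = -1701

-1701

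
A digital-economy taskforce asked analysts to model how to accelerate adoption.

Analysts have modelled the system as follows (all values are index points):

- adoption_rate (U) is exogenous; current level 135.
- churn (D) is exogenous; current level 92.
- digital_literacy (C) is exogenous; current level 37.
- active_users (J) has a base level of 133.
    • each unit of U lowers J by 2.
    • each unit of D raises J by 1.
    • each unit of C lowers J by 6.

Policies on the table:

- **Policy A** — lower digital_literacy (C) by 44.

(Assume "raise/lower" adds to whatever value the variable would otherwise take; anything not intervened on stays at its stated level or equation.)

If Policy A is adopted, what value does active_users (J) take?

-3

Policy A (C − 44):
  U = 135
  D = 92
  C = 37 − 44 = -7
  J = 133 − 2·135 + 92 − 6·(-7) = -3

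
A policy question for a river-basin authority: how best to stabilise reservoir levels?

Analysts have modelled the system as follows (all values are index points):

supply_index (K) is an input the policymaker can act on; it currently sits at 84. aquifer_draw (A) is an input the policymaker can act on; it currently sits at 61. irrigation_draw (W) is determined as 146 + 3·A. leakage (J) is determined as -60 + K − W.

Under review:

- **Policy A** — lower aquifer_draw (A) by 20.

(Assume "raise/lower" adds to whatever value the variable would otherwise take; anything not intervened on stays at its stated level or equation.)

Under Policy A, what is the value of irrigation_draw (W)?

Policy A (A − 20):
  A = 61 − 20 = 41
  W = 146 + 3·41 = 269

269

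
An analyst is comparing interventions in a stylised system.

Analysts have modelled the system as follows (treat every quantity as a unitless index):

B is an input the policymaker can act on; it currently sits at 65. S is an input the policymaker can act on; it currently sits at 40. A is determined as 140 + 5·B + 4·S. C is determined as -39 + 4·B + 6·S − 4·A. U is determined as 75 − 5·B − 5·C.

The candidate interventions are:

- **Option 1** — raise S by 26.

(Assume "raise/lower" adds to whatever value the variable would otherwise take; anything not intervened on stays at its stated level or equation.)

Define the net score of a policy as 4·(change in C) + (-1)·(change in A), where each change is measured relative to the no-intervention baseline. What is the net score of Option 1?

Baseline:
  B = 65
  S = 40
  A = 140 + 5·65 + 4·40 = 625
  C = -39 + 4·65 + 6·40 − 4·625 = -2039
Option 1 (S + 26):
  B = 65
  S = 40 + 26 = 66
  A = 140 + 5·65 + 4·66 = 729
  C = -39 + 4·65 + 6·66 − 4·729 = -2299
ΔC = -2299 − (-2039) = -260; ΔA = 729 − 625 = 104
Score = 4·(-260) + (-1)·104 = -1144

-1144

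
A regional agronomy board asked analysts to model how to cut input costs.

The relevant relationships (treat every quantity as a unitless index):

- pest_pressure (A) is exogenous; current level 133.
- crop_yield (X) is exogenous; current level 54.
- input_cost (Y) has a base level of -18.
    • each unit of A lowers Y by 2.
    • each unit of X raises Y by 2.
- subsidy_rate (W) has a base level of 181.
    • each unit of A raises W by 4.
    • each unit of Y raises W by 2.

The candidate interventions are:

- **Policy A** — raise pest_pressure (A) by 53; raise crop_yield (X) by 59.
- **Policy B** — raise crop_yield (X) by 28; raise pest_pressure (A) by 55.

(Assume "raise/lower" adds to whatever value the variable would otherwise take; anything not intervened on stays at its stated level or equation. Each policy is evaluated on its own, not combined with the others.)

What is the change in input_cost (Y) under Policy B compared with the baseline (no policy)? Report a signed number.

Baseline:
  A = 133
  X = 54
  Y = -18 − 2·133 + 2·54 = -176
Policy B (X + 28, A + 55):
  A = 133 + 55 = 188
  X = 54 + 28 = 82
  Y = -18 − 2·188 + 2·82 = -230
Change in Y: -230 − (-176) = -54

-54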